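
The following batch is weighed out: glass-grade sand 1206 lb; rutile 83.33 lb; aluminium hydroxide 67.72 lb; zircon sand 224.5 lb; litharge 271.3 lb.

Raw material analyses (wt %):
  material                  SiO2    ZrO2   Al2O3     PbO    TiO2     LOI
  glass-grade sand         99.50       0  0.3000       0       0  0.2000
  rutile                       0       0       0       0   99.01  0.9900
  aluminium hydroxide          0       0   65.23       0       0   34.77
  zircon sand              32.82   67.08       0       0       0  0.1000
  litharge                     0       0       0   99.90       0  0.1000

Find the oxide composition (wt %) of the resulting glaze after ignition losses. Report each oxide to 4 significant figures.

Glass mass = 1826 lb (batch 1853 − LOI 27.28).
Composition: SiO2 69.77%, ZrO2 8.249%, Al2O3 2.618%, PbO 14.85%, TiO2 4.519%

Intermediates are shown, with 4-significant-figure rounding, across the worked steps. The whole derivation holds exact precision in all steps. Each reported number is rounded a single time; derived quantities are recomputed from the weighed amounts for 1826 lb of glass at full precision (net glass mass, the five compositions, ignition loss, the yield, totals) as given in the problem or answer text.
What the batch supplies per oxide:
  SiO2: 1206·0.9950 + 224.5·0.3282 = 1274 lb
  ZrO2: 224.5·0.6708 = 150.6 lb
  Al2O3: 1206·0.003000 + 67.72·0.6523 = 47.79 lb
  PbO: 271.3·0.9990 = 271.0 lb
  TiO2: 83.33·0.9901 = 82.51 lb
LOI: 1206·0.002000 + 83.33·0.009900 + 67.72·0.3477 + 224.5·0.001000 + 271.3·0.001000 = 27.28 lb
Resulting glass, batch − LOI: 1853 − 27.28 = 1826 lb (equal to the oxide-mass sum)
wt % = 100 × oxide mass / glass mass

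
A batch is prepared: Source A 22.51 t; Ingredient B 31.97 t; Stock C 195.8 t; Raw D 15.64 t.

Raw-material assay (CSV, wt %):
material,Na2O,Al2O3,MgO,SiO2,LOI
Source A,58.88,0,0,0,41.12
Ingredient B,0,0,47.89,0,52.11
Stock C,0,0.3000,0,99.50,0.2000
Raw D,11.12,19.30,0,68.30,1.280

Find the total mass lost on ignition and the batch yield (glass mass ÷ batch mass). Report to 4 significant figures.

LOI loss = 26.51 t; glass = 239.4 t; yield = 90.03%

In-progress results appear rounded off to 4 significant digits between the steps — the working math runs at full float precision at all times. Each reported result receives exactly one rounding. All derived quantities (net glass mass, LOI, the totals, the four compositions, yield) are computed using the weight values at 239.4 t of glass in exact precision, as set out in either problem or answer.
LOI of each material in turn:
  Source A: 22.51 × 0.4112 = 9.256 t
  Ingredient B: 31.97 × 0.5211 = 16.66 t
  Stock C: 195.8 × 0.002000 = 0.3916 t
  Raw D: 15.64 × 0.01280 = 0.2002 t
Total LOI = 26.51 t
Glass = batch − LOI = 265.9 − 26.51 = 239.4 t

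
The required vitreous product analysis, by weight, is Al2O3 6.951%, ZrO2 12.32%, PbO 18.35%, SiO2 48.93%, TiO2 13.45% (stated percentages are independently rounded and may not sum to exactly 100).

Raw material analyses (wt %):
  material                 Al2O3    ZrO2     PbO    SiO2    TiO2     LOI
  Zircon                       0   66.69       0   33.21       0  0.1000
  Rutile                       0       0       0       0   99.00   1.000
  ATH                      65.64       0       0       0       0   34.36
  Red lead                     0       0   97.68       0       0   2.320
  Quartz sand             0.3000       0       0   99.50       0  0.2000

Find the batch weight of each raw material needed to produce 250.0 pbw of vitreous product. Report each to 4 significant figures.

Rounding to four significant figures governs each in-between result as printed. Full float precision is maintained from first step to last — a single rounding yields every reported value — all derived quantities (ignition loss, totals, glass mass, five oxide percentages, the yield) are rebuilt using the weight values on 250.0 pbw of glass in full float precision, precisely as stated by question or answer.
Per-oxide target masses for 250.0 pbw vitreous product:
  Al2O3: 6.951% × 250.0 = 17.38 pbw
  ZrO2: 12.32% × 250.0 = 30.80 pbw
  PbO: 18.35% × 250.0 = 45.88 pbw
  SiO2: 48.93% × 250.0 = 122.3 pbw
  TiO2: 13.45% × 250.0 = 33.62 pbw
Per-oxide balance check applying the batch weights above, at the basis given (every target is met by its sum once rounding is allowed for):
  Al2O3: 25.98·0.6564 + 107.5·0.003000 = 17.38 pbw (target 17.38 pbw)
  ZrO2: 46.18·0.6669 = 30.80 pbw (target 30.80 pbw)
  PbO: 46.96·0.9768 = 45.87 pbw (target 45.88 pbw)
  SiO2: 46.18·0.3321 + 107.5·0.9950 = 122.3 pbw (target 122.3 pbw)
  TiO2: 33.96·0.9900 = 33.62 pbw (target 33.62 pbw)
Mass balance on the glass: whole batch net of LOI = 250.0 pbw (summing oxide targets gives 250.0 pbw; versus the stated basis of 250.0 pbw — differing by rounding only).
Adding the batch up: Σ batch = 260.6 pbw; the LOI term Σ batch·LOI equals 10.62 pbw; the yield ratio, glass ÷ batch: 95.93%.

Batch per 250.0 pbw vitreous product:
  Zircon: 46.18 pbw
  Rutile: 33.96 pbw
  ATH: 25.98 pbw
  Red lead: 46.96 pbw
  Quartz sand: 107.5 pbw
Total batch = 260.6 pbw; LOI loss = 10.62 pbw; yield = 95.93%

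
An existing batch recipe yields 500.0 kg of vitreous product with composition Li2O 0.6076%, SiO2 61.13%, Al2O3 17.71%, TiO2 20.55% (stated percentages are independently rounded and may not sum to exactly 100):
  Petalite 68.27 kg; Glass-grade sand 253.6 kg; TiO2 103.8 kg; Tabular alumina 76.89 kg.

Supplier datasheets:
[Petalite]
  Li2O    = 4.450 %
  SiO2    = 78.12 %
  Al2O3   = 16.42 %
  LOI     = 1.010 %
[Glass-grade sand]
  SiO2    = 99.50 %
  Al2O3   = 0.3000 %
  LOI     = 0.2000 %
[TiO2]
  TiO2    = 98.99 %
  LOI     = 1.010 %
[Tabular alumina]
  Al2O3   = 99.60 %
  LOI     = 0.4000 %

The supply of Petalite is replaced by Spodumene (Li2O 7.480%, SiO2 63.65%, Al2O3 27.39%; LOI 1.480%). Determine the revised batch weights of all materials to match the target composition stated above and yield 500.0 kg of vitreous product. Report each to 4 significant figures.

The intermediate values are shown (rounded to 4 significant figures) in the printout — full precision is held from first step to last — exactly one rounding goes into every reported value — all derived quantities are re-derived from the weighed amounts per 500.0 kg of glass in full precision (LOI, the yield, glass mass, totals, the four compositions) precisely as stated by the problem or answer text.
Target masses of each oxide per 500.0 kg vitreous product:
  Li2O: 0.6076% × 500.0 = 3.038 kg
  SiO2: 61.13% × 500.0 = 305.6 kg
  Al2O3: 17.71% × 500.0 = 88.55 kg
  TiO2: 20.55% × 500.0 = 102.8 kg
Per-oxide balance check from the weights as reported, relative to the basis at hand (target by target, the sums agree modulo rounding of the values):
  Li2O: 40.61·0.07480 = 3.038 kg (target 3.038 kg)
  SiO2: 40.61·0.6365 + 281.2·0.9950 = 305.6 kg (target 305.6 kg)
  Al2O3: 40.61·0.2739 + 281.2·0.003000 + 76.89·0.9960 = 88.55 kg (target 88.55 kg)
  TiO2: 103.8·0.9899 = 102.8 kg (target 102.8 kg)
Glass mass check: the batch minus its LOI: 500.0 kg (the targets, summed, come to 500.0 kg; the stated basis being 500.0 kg — rounding explains the deltas).
Batch grand total — Σ batch = 502.5 kg; loss to ignition Σ batch·LOI = 2.519 kg; glass ÷ batch gives a yield of 99.50%.

Revised batch per 500.0 kg vitreous product:
  Spodumene: 40.61 kg
  Glass-grade sand: 281.2 kg
  TiO2: 103.8 kg
  Tabular alumina: 76.89 kg
Total batch = 502.5 kg; LOI loss = 2.519 kg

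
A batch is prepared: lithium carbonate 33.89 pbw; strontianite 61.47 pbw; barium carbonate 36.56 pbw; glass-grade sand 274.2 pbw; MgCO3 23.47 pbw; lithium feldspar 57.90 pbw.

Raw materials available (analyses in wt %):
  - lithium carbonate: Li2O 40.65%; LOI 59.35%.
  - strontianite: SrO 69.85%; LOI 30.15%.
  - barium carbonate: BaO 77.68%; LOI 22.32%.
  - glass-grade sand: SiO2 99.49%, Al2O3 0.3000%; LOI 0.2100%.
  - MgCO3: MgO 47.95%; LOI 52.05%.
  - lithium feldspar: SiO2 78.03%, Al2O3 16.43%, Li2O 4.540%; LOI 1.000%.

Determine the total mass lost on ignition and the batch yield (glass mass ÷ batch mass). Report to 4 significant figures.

LOI loss = 60.18 pbw; glass = 427.3 pbw; yield = 87.66%

In-progress results are printed (rounded to 4 significant digits) on the page; every computation keeps full float precision in every operation. Every reported figure is rounded a single time — all derived quantities, including glass mass, yield, six oxide percentages, totals, ignition loss, are recomputed from the weighed amounts at 427.3 pbw of glass in full float precision as quoted within question or answer.
Material-by-material LOI:
  lithium carbonate: 33.89 × 0.5935 = 20.11 pbw
  strontianite: 61.47 × 0.3015 = 18.53 pbw
  barium carbonate: 36.56 × 0.2232 = 8.160 pbw
  glass-grade sand: 274.2 × 0.002100 = 0.5758 pbw
  MgCO3: 23.47 × 0.5205 = 12.22 pbw
  lithium feldspar: 57.90 × 0.01000 = 0.5790 pbw
Total LOI = 60.18 pbw
Glass = batch − LOI = 487.5 − 60.18 = 427.3 pbw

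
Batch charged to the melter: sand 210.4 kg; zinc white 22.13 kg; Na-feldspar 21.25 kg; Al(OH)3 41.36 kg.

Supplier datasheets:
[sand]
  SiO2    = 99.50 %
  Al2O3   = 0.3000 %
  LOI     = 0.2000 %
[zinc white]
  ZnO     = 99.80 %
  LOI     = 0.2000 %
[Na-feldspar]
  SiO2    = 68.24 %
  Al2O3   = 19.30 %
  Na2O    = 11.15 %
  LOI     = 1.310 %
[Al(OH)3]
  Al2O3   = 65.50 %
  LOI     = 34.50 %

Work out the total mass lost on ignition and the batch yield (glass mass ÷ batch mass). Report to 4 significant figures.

LOI loss = 15.01 kg; glass = 280.1 kg; yield = 94.91%

Full float precision is carried throughout. Working values appear, rounded to 4 significant digits, within the worked lines — each reported figure undergoes a single rounding. The derived quantities, including totals, four oxide percentages, LOI, yield, net glass mass, are rebuilt from the batch weights per 280.1 kg of glass at full precision precisely as stated by problem or answer.
Ignition loss by material:
  sand: 210.4 × 0.002000 = 0.4208 kg
  zinc white: 22.13 × 0.002000 = 0.04426 kg
  Na-feldspar: 21.25 × 0.01310 = 0.2784 kg
  Al(OH)3: 41.36 × 0.3450 = 14.27 kg
Total LOI = 15.01 kg
Glass = batch − LOI = 295.1 − 15.01 = 280.1 kg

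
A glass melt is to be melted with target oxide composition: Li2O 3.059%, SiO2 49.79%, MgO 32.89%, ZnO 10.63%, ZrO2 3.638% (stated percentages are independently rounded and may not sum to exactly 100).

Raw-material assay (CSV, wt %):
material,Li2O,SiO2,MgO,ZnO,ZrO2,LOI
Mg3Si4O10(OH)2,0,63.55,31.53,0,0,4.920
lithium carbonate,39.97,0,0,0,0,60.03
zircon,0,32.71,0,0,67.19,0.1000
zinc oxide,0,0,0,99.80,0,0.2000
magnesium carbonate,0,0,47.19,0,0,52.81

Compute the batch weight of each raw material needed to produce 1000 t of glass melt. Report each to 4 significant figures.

Batch per 1000 t glass melt:
  Mg3Si4O10(OH)2: 755.6 t
  lithium carbonate: 76.53 t
  zircon: 54.14 t
  zinc oxide: 106.5 t
  magnesium carbonate: 192.1 t
Total batch = 1185 t; LOI loss = 184.8 t; yield = 84.40%

The intermediate values are shown, with 4-significant-digit rounding, when written out; the whole derivation keeps exact precision in all steps. Each reported result is rounded only once — the derived quantities (the five compositions, ignition loss, totals, net glass mass, yield) are computed at full precision using the weight values on 1000 t of glass, as set out in question or answer.
Target oxide masses per 1000 t glass melt:
  Li2O: 3.059% × 1000 = 30.59 t
  SiO2: 49.79% × 1000 = 497.9 t
  MgO: 32.89% × 1000 = 328.9 t
  ZnO: 10.63% × 1000 = 106.3 t
  ZrO2: 3.638% × 1000 = 36.38 t
Verifying the oxide balance on the weights just shown, for the quoted basis mass (summed amounts equal target values net of answer rounding effects):
  Li2O: 76.53·0.3997 = 30.59 t (target 30.59 t)
  SiO2: 755.6·0.6355 + 54.14·0.3271 = 497.9 t (target 497.9 t)
  MgO: 755.6·0.3153 + 192.1·0.4719 = 328.9 t (target 328.9 t)
  ZnO: 106.5·0.9980 = 106.3 t (target 106.3 t)
  ZrO2: 54.14·0.6719 = 36.38 t (target 36.38 t)
Glass mass check: whole batch net of LOI = 1000 t (per-oxide target masses sum to 1000 t; basis as stated: 1000 t — rounding explains the deltas).
Batch total: Σ batch = 1185 t; LOI loss = Σ batch·LOI = 184.8 t; the yield ratio, glass ÷ batch: 84.40%.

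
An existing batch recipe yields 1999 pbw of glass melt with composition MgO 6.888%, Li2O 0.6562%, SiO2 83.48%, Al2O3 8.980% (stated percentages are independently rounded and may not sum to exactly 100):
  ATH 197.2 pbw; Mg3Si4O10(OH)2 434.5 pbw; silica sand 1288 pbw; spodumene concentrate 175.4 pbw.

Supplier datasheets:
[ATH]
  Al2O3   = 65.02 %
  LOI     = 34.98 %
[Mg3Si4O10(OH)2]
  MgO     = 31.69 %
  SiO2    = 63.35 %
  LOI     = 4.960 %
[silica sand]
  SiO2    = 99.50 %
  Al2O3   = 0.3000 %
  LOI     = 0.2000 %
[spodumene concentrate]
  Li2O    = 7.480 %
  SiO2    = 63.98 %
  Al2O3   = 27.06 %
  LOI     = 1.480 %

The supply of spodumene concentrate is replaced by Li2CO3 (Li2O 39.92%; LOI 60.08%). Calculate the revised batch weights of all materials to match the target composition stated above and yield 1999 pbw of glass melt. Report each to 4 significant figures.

The working math runs at full precision through every step; rounding to 4 significant figures extends to each working value as printed — each reported result undergoes a single rounding; all derived quantities (the yield, the totals, the four compositions, glass mass, LOI) are computed from the weighed amounts for 1999 pbw of glass at full precision as written in either problem or answer.
Target masses of each oxide per 1999 pbw glass melt:
  MgO: 6.888% × 1999 = 137.7 pbw
  Li2O: 0.6562% × 1999 = 13.12 pbw
  SiO2: 83.48% × 1999 = 1669 pbw
  Al2O3: 8.980% × 1999 = 179.5 pbw
Checking each oxide sum using the reported weights, against the basis in use (sums match the target masses once rounding is allowed for):
  MgO: 434.5·0.3169 = 137.7 pbw (target 137.7 pbw)
  Li2O: 32.86·0.3992 = 13.12 pbw (target 13.12 pbw)
  SiO2: 434.5·0.6335 + 1401·0.9950 = 1669 pbw (target 1669 pbw)
  Al2O3: 269.6·0.6502 + 1401·0.003000 = 179.5 pbw (target 179.5 pbw)
Glass-mass closure: whole batch net of LOI = 2000 pbw (targets for the oxides total 1999 pbw; basis as stated: 1999 pbw — any gap is answer rounding).
Total batch = Σ batch = 2138 pbw; loss to ignition Σ batch·LOI = 138.4 pbw; the yield ratio, glass ÷ batch: 93.53%.

Revised batch per 1999 pbw glass melt:
  ATH: 269.6 pbw
  Mg3Si4O10(OH)2: 434.5 pbw
  silica sand: 1401 pbw
  Li2CO3: 32.86 pbw
Total batch = 2138 pbw; LOI loss = 138.4 pbw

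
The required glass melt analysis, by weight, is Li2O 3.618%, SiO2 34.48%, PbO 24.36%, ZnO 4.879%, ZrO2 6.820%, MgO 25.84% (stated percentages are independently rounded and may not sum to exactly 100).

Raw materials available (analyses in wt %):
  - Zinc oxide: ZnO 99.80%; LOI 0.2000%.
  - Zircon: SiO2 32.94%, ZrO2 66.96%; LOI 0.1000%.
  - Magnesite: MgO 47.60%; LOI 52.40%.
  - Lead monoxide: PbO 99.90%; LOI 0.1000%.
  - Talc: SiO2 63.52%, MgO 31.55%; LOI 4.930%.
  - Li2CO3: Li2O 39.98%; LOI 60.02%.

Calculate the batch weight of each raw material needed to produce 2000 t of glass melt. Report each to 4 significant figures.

The working math keeps full float precision at each step. Values along the way appear rounded to four significant digits as written. Every reported value is rounded a single time; the derived quantities are rebuilt at full precision (six oxide percentages, ignition loss, the yield, totals, glass mass) starting from the weights for 2000 t of glass, as given in the problem or the answer.
The oxide mass targets at 2000 t glass melt:
  Li2O: 3.618% × 2000 = 72.36 t
  SiO2: 34.48% × 2000 = 689.6 t
  PbO: 24.36% × 2000 = 487.2 t
  ZnO: 4.879% × 2000 = 97.58 t
  ZrO2: 6.820% × 2000 = 136.4 t
  MgO: 25.84% × 2000 = 516.8 t
Sums-versus-targets review working from each reported weight, on the stated basis (each sum matches its target mass given rounding of the digits):
  Li2O: 181.0·0.3998 = 72.36 t (target 72.36 t)
  SiO2: 203.7·0.3294 + 980.0·0.6352 = 689.6 t (target 689.6 t)
  PbO: 487.7·0.9990 = 487.2 t (target 487.2 t)
  ZnO: 97.78·0.9980 = 97.58 t (target 97.58 t)
  ZrO2: 203.7·0.6696 = 136.4 t (target 136.4 t)
  MgO: 436.2·0.4760 + 980.0·0.3155 = 516.8 t (target 516.8 t)
Consistency of the glass mass: the batch minus its LOI: 2000 t (oxide target masses add up to 2000 t; versus the stated basis of 2000 t — deltas are rounding alone).
Summing the batch: Σ batch = 2386 t; LOI loss = Σ batch·LOI = 386.4 t; as yield: glass ÷ batch → 83.81%.

Batch per 2000 t glass melt:
  Zinc oxide: 97.78 t
  Zircon: 203.7 t
  Magnesite: 436.2 t
  Lead monoxide: 487.7 t
  Talc: 980.0 t
  Li2CO3: 181.0 t
Total batch = 2386 t; LOI loss = 386.4 t; yield = 83.81%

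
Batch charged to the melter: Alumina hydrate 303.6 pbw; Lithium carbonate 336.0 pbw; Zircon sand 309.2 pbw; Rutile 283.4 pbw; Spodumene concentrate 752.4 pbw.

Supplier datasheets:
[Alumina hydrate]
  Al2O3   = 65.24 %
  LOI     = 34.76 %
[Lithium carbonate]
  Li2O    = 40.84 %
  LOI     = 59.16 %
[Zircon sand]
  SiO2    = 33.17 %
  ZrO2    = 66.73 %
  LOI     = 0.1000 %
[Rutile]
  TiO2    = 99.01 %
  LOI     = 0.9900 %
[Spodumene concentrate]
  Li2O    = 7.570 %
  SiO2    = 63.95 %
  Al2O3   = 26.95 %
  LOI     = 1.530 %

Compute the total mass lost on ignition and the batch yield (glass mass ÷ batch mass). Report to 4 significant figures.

Each numeric step keeps exact precision in all steps. Mid-chain values are printed rounded to 4 significant figures in the working. Exactly one rounding is applied to each reported figure; derived quantities (net glass mass, five oxide percentages, totals, the yield, LOI) are re-derived using the weight values for 1666 pbw of glass in exact precision, as given in the problem or the answer.
Per-material ignition loss:
  Alumina hydrate: 303.6 × 0.3476 = 105.5 pbw
  Lithium carbonate: 336.0 × 0.5916 = 198.8 pbw
  Zircon sand: 309.2 × 0.001000 = 0.3092 pbw
  Rutile: 283.4 × 0.009900 = 2.806 pbw
  Spodumene concentrate: 752.4 × 0.01530 = 11.51 pbw
Total LOI = 318.9 pbw
Glass = batch − LOI = 1985 − 318.9 = 1666 pbw

LOI loss = 318.9 pbw; glass = 1666 pbw; yield = 83.93%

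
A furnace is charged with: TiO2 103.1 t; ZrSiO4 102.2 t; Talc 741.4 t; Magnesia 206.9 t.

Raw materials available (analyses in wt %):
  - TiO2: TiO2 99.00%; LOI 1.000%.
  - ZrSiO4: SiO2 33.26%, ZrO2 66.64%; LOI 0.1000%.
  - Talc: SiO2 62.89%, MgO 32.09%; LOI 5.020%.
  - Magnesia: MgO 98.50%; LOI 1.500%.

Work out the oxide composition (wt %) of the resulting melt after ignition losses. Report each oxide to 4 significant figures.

Glass mass = 1112 t (batch 1154 − LOI 41.45).
Composition: SiO2 44.98%, TiO2 9.178%, ZrO2 6.124%, MgO 39.72%

Working values appear (rounded to 4 significant digits) on the page — all arithmetic keeps full float precision from start to finish — every reported result takes a single rounding — all derived quantities, including the totals, the four compositions, the yield, glass mass, ignition loss, are recomputed from the batch weights per 1112 t of glass at full precision, as set out in either problem or answer.
Oxide masses out of the charge:
  SiO2: 102.2·0.3326 + 741.4·0.6289 = 500.3 t
  TiO2: 103.1·0.9900 = 102.1 t
  ZrO2: 102.2·0.6664 = 68.11 t
  MgO: 741.4·0.3209 + 206.9·0.9850 = 441.7 t
LOI: 103.1·0.01000 + 102.2·0.001000 + 741.4·0.05020 + 206.9·0.01500 = 41.45 t
Resulting glass, batch − LOI: 1154 − 41.45 = 1112 t (consistent with Σ oxide mass)
percent by weight: oxide/glass ×100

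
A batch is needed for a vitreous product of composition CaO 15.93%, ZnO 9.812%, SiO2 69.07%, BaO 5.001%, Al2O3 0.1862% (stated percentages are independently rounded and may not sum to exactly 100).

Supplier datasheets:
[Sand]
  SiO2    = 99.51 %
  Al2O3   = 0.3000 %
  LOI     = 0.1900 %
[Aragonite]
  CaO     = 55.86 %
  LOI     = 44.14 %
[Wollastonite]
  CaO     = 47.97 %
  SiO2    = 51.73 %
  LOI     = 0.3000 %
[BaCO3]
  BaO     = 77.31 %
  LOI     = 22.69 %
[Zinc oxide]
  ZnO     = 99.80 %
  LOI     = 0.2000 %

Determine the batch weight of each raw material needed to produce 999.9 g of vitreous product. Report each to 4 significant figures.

Batch per 999.9 g vitreous product:
  Sand: 620.6 g
  Aragonite: 163.9 g
  Wollastonite: 141.2 g
  BaCO3: 64.68 g
  Zinc oxide: 98.31 g
Total batch = 1089 g; LOI loss = 88.82 g; yield = 91.84%

The intermediate values are displayed rounded to 4 significant figures at each printed step; all arithmetic runs at full float precision through every step; exactly one rounding is applied to each reported figure; the derived quantities, including five oxide percentages, ignition loss, glass mass, the totals, yield, are rebuilt from the batch weights per 999.9 g of glass at full precision, as they appear in question or answer.
Target oxide masses per 999.9 g vitreous product:
  CaO: 15.93% × 999.9 = 159.3 g
  ZnO: 9.812% × 999.9 = 98.11 g
  SiO2: 69.07% × 999.9 = 690.6 g
  BaO: 5.001% × 999.9 = 50.00 g
  Al2O3: 0.1862% × 999.9 = 1.862 g
Oxide-by-oxide audit applying the batch weights above, against the basis in use (sum by sum, the targets are met inside rounding margins):
  CaO: 163.9·0.5586 + 141.2·0.4797 = 159.3 g (target 159.3 g)
  ZnO: 98.31·0.9980 = 98.11 g (target 98.11 g)
  SiO2: 620.6·0.9951 + 141.2·0.5173 = 690.6 g (target 690.6 g)
  BaO: 64.68·0.7731 = 50.00 g (target 50.00 g)
  Al2O3: 620.6·0.003000 = 1.862 g (target 1.862 g)
Auditing the glass mass value: the batch minus its LOI: 999.9 g (the targets, summed, come to 999.9 g; against the stated basis, 999.9 g — deltas are rounding alone).
Batch total: Σ batch = 1089 g; the LOI term Σ batch·LOI equals 88.82 g; yield: glass divided by total = 91.84%.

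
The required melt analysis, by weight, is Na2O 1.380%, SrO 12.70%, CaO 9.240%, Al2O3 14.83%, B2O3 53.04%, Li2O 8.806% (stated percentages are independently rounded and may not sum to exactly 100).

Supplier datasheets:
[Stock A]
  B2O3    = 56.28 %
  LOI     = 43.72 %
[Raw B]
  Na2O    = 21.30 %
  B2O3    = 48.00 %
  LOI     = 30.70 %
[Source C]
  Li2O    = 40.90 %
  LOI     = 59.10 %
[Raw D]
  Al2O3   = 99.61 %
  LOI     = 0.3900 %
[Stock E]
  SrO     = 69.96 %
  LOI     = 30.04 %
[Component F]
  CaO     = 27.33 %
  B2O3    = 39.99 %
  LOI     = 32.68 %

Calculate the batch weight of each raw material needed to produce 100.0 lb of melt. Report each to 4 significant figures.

Batch per 100.0 lb melt:
  Stock A: 64.69 lb
  Raw B: 6.479 lb
  Source C: 21.53 lb
  Raw D: 14.89 lb
  Stock E: 18.15 lb
  Component F: 33.81 lb
Total batch = 159.5 lb; LOI loss = 59.56 lb; yield = 62.67%

Values along the way are displayed, with 4-significant-digit rounding, when written out — all internal work keeps exact precision from first step to last — a single rounding finalizes each reported number; all derived quantities are computed at full float precision (the six compositions, the totals, yield, LOI, glass mass) from the batch weights per 100.0 lb of glass exactly as shown in problem or answer.
Target oxide masses per 100.0 lb melt:
  Na2O: 1.380% × 100.0 = 1.380 lb
  SrO: 12.70% × 100.0 = 12.70 lb
  CaO: 9.240% × 100.0 = 9.240 lb
  Al2O3: 14.83% × 100.0 = 14.83 lb
  B2O3: 53.04% × 100.0 = 53.04 lb
  Li2O: 8.806% × 100.0 = 8.806 lb
Per-oxide balance check using the reported weights, at the basis given (summed amounts equal target values given rounding of the digits):
  Na2O: 6.479·0.2130 = 1.380 lb (target 1.380 lb)
  SrO: 18.15·0.6996 = 12.70 lb (target 12.70 lb)
  CaO: 33.81·0.2733 = 9.240 lb (target 9.240 lb)
  Al2O3: 14.89·0.9961 = 14.83 lb (target 14.83 lb)
  B2O3: 64.69·0.5628 + 6.479·0.4800 + 33.81·0.3999 = 53.04 lb (target 53.04 lb)
  Li2O: 21.53·0.4090 = 8.806 lb (target 8.806 lb)
Mass balance on the glass: Σ batch − LOI loss = 99.99 lb (targets for the oxides total 100.0 lb; with the basis standing at 100.0 lb — deltas are rounding alone).
Summing the batch: Σ batch = 159.5 lb; LOI loss = Σ batch·LOI = 59.56 lb; yield, glass over the total, = 62.67%.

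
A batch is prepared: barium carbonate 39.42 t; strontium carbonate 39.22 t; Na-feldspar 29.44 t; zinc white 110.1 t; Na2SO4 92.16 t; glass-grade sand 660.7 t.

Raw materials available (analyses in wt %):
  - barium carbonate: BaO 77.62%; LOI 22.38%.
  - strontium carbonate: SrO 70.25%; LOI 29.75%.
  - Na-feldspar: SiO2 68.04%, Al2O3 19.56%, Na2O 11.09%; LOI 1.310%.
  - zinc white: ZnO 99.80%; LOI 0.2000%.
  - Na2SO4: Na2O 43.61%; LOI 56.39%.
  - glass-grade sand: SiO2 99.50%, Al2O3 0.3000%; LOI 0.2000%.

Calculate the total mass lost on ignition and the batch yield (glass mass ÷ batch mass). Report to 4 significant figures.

LOI loss = 74.39 t; glass = 896.7 t; yield = 92.34%

All arithmetic runs at full precision throughout — values along the way are printed, with 4-significant-digit rounding, in the working; every reported figure sees exactly one rounding. Derived quantities (net glass mass, LOI, the six compositions, the yield, totals) are computed from the weighed amounts for 896.7 t of glass in full float precision, as set out in the problem or the answer.
Material-by-material LOI:
  barium carbonate: 39.42 × 0.2238 = 8.822 t
  strontium carbonate: 39.22 × 0.2975 = 11.67 t
  Na-feldspar: 29.44 × 0.01310 = 0.3857 t
  zinc white: 110.1 × 0.002000 = 0.2202 t
  Na2SO4: 92.16 × 0.5639 = 51.97 t
  glass-grade sand: 660.7 × 0.002000 = 1.321 t
Total LOI = 74.39 t
Glass = batch − LOI = 971.0 − 74.39 = 896.7 t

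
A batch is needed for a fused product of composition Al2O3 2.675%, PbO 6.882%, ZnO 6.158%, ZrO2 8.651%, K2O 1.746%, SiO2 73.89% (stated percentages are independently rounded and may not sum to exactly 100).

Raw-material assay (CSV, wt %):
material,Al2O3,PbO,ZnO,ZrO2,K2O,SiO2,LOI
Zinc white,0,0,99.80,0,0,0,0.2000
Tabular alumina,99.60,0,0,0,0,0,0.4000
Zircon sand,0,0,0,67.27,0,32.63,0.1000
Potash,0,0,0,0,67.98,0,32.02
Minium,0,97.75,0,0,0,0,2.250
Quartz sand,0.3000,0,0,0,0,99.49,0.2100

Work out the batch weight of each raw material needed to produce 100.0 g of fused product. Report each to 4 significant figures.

Mid-chain values are rounded off to 4 significant figures wherever printed. All internal work holds full float precision through every step — every reported number takes a single rounding. The derived quantities are re-derived at exact precision (the totals, yield, six oxide percentages, ignition loss, glass mass) from the weighed amounts per 100.0 g of glass, as set out in the problem or the answer.
Target masses of each oxide per 100.0 g fused product:
  Al2O3: 2.675% × 100.0 = 2.675 g
  PbO: 6.882% × 100.0 = 6.882 g
  ZnO: 6.158% × 100.0 = 6.158 g
  ZrO2: 8.651% × 100.0 = 8.651 g
  K2O: 1.746% × 100.0 = 1.746 g
  SiO2: 73.89% × 100.0 = 73.89 g
Balance tally, oxide-wise, per the reported batch figures, versus the basis set out (oxide sums agree with the targets once rounding is allowed for):
  Al2O3: 2.475·0.9960 + 70.05·0.003000 = 2.675 g (target 2.675 g)
  PbO: 7.040·0.9775 = 6.882 g (target 6.882 g)
  ZnO: 6.170·0.9980 = 6.158 g (target 6.158 g)
  ZrO2: 12.86·0.6727 = 8.651 g (target 8.651 g)
  K2O: 2.568·0.6798 = 1.746 g (target 1.746 g)
  SiO2: 12.86·0.3263 + 70.05·0.9949 = 73.89 g (target 73.89 g)
Glass-mass bookkeeping: total charge less LOI = 100.0 g (the targets, summed, come to 100.0 g; versus the stated basis of 100.0 g — rounding explains the deltas).
Batch grand total — Σ batch = 101.2 g; ignition loss, Σ(batch × LOI) = 1.163 g; glass ÷ batch gives a yield of 98.85%.

Batch per 100.0 g fused product:
  Zinc white: 6.170 g
  Tabular alumina: 2.475 g
  Zircon sand: 12.86 g
  Potash: 2.568 g
  Minium: 7.040 g
  Quartz sand: 70.05 g
Total batch = 101.2 g; LOI loss = 1.163 g; yield = 98.85%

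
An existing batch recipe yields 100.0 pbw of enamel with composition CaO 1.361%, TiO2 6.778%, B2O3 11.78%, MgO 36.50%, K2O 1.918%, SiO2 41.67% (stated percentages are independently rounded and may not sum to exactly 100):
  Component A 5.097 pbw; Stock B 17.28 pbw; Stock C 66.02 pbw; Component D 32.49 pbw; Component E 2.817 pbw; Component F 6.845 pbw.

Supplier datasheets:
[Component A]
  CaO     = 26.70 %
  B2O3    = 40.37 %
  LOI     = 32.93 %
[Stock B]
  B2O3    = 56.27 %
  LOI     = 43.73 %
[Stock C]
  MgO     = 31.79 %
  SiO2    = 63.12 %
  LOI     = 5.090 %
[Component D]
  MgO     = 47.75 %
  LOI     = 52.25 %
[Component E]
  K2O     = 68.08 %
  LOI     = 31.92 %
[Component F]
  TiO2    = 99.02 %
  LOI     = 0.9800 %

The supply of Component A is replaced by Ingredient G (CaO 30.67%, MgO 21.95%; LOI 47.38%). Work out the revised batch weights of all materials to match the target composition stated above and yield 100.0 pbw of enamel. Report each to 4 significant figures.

Intermediates are shown (rounded to 4 significant digits) alongside each step. Full float precision is held end to end. Every reported value is rounded exactly once. Derived quantities, which include ignition loss, the yield, six oxide percentages, totals, net glass mass, are rebuilt at full float precision, as quoted within the problem or answer text, starting from the weights for 100.0 pbw of glass.
The oxide mass targets at 100.0 pbw enamel:
  CaO: 1.361% × 100.0 = 1.361 pbw
  TiO2: 6.778% × 100.0 = 6.778 pbw
  B2O3: 11.78% × 100.0 = 11.78 pbw
  MgO: 36.50% × 100.0 = 36.50 pbw
  K2O: 1.918% × 100.0 = 1.918 pbw
  SiO2: 41.67% × 100.0 = 41.67 pbw
A balance pass over the oxides, using the reported weights, on the stated basis (delivered sums recover each target exact up to rounding of places):
  CaO: 4.438·0.3067 = 1.361 pbw (target 1.361 pbw)
  TiO2: 6.845·0.9902 = 6.778 pbw (target 6.778 pbw)
  B2O3: 20.93·0.5627 = 11.78 pbw (target 11.78 pbw)
  MgO: 4.438·0.2195 + 66.02·0.3179 + 30.45·0.4775 = 36.50 pbw (target 36.50 pbw)
  K2O: 2.817·0.6808 = 1.918 pbw (target 1.918 pbw)
  SiO2: 66.02·0.6312 = 41.67 pbw (target 41.67 pbw)
Consistency of the glass mass: batch Σ − ignition loss = 100.0 pbw (per-oxide target masses sum to 100.0 pbw; against the stated basis, 100.0 pbw — differing by rounding only).
Summing the batch: Σ batch = 131.5 pbw; Σ batch·LOI gives LOI loss = 31.49 pbw; yield: glass divided by total = 76.05%.

Revised batch per 100.0 pbw enamel:
  Ingredient G: 4.438 pbw
  Stock B: 20.93 pbw
  Stock C: 66.02 pbw
  Component D: 30.45 pbw
  Component E: 2.817 pbw
  Component F: 6.845 pbw
Total batch = 131.5 pbw; LOI loss = 31.49 pbw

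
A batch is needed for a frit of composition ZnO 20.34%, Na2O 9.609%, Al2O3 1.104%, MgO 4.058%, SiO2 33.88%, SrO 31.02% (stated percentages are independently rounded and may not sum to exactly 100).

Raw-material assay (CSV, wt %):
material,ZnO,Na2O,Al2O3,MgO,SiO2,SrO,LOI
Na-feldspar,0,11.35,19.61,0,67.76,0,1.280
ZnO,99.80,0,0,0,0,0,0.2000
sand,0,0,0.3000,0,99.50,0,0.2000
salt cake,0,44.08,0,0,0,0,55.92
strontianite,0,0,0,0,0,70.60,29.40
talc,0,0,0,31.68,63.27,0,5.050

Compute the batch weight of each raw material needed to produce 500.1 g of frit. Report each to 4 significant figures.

Each numeric step holds full precision from first step to last — values along the way are rounded to 4 significant figures as shown; a single rounding completes every reported figure. All derived quantities (net glass mass, ignition loss, six oxide percentages, totals, yield) are carried at full precision from the weighed amounts for 500.1 g of glass, as they appear in the problem or the answer.
Target masses of each oxide per 500.1 g frit:
  ZnO: 20.34% × 500.1 = 101.7 g
  Na2O: 9.609% × 500.1 = 48.05 g
  Al2O3: 1.104% × 500.1 = 5.521 g
  MgO: 4.058% × 500.1 = 20.29 g
  SiO2: 33.88% × 500.1 = 169.4 g
  SrO: 31.02% × 500.1 = 155.1 g
Oxide-by-oxide audit working from each reported weight, at the basis given (oxide sums agree with the targets within answer rounding):
  ZnO: 101.9·0.9980 = 101.7 g (target 101.7 g)
  Na2O: 26.45·0.1135 + 102.2·0.4408 = 48.05 g (target 48.05 g)
  Al2O3: 26.45·0.1961 + 111.5·0.003000 = 5.521 g (target 5.521 g)
  MgO: 64.06·0.3168 = 20.29 g (target 20.29 g)
  SiO2: 26.45·0.6776 + 111.5·0.9950 + 64.06·0.6327 = 169.4 g (target 169.4 g)
  SrO: 219.7·0.7060 = 155.1 g (target 155.1 g)
Glass mass check: total charge less LOI = 500.1 g (the targets, summed, come to 500.2 g; the stated basis being 500.1 g — deltas are rounding alone).
Summing the batch: Σ batch = 625.8 g; the LOI term Σ batch·LOI equals 125.7 g; yield: glass divided by total = 79.91%.

Batch per 500.1 g frit:
  Na-feldspar: 26.45 g
  ZnO: 101.9 g
  sand: 111.5 g
  salt cake: 102.2 g
  strontianite: 219.7 g
  talc: 64.06 g
Total batch = 625.8 g; LOI loss = 125.7 g; yield = 79.91%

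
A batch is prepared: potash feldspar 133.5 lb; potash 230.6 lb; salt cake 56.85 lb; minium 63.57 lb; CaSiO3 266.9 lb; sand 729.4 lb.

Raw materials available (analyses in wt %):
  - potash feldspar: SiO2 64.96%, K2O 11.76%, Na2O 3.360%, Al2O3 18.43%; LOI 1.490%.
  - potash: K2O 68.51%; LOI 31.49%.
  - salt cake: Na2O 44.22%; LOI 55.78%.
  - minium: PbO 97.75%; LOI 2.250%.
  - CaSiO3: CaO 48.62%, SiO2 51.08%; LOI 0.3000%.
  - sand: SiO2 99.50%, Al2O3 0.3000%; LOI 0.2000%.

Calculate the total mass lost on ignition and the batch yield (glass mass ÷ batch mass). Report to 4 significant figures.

LOI loss = 110.0 lb; glass = 1371 lb; yield = 92.57%

Mid-chain values are displayed (rounded to 4 significant figures) within the worked lines — each numeric step runs at full precision through the solve; every reported figure is rounded only once. All derived quantities (ignition loss, the six compositions, totals, net glass mass, yield) are recomputed in exact precision from the batch weights at 1371 lb of glass as quoted within question or answer.
Ignition loss by material:
  potash feldspar: 133.5 × 0.01490 = 1.989 lb
  potash: 230.6 × 0.3149 = 72.62 lb
  salt cake: 56.85 × 0.5578 = 31.71 lb
  minium: 63.57 × 0.02250 = 1.430 lb
  CaSiO3: 266.9 × 0.003000 = 0.8007 lb
  sand: 729.4 × 0.002000 = 1.459 lb
Total LOI = 110.0 lb
Glass = batch − LOI = 1481 − 110.0 = 1371 lb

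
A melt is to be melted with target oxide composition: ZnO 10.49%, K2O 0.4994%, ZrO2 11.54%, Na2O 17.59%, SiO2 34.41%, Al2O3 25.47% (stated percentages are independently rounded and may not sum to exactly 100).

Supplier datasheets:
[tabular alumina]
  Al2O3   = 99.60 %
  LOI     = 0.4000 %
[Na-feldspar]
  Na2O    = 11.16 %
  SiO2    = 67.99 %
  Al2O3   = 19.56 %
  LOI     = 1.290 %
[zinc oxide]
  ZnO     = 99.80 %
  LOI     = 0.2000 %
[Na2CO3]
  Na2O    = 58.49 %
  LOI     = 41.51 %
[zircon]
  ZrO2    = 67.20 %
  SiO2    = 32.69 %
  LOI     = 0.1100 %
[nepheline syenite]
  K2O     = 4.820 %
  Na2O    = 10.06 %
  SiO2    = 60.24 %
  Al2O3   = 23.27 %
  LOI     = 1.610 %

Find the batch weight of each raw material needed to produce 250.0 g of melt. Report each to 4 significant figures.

The intermediate values are shown, rounded to four significant digits, across the worked steps. All arithmetic holds full float precision through every step — a single rounding yields each reported figure. The derived quantities, which include ignition loss, yield, totals, net glass mass, the six compositions, are carried at full precision, as quoted within either problem or answer, from the weighed amounts for 250.0 g of glass.
Oxide mass targets, per 250.0 g melt:
  ZnO: 10.49% × 250.0 = 26.22 g
  K2O: 0.4994% × 250.0 = 1.249 g
  ZrO2: 11.54% × 250.0 = 28.85 g
  Na2O: 17.59% × 250.0 = 43.98 g
  SiO2: 34.41% × 250.0 = 86.02 g
  Al2O3: 25.47% × 250.0 = 63.68 g
A balance pass over the oxides, with the batch weights as given, on the stated basis (each sum matches its target mass within answer rounding):
  ZnO: 26.28·0.9980 = 26.23 g (target 26.22 g)
  K2O: 25.90·0.04820 = 1.248 g (target 1.249 g)
  ZrO2: 42.93·0.6720 = 28.85 g (target 28.85 g)
  Na2O: 82.93·0.1116 + 54.90·0.5849 + 25.90·0.1006 = 43.97 g (target 43.98 g)
  SiO2: 82.93·0.6799 + 42.93·0.3269 + 25.90·0.6024 = 86.02 g (target 86.02 g)
  Al2O3: 41.59·0.9960 + 82.93·0.1956 + 25.90·0.2327 = 63.67 g (target 63.68 g)
Consistency of the glass mass: net batch after ignition = 250.0 g (targets for the oxides total 250.0 g; basis as stated: 250.0 g — differing by rounding only).
Summing the batch: Σ batch = 274.5 g; Σ batch·LOI gives LOI loss = 24.54 g; the yield ratio, glass ÷ batch: 91.06%.

Batch per 250.0 g melt:
  tabular alumina: 41.59 g
  Na-feldspar: 82.93 g
  zinc oxide: 26.28 g
  Na2CO3: 54.90 g
  zircon: 42.93 g
  nepheline syenite: 25.90 g
Total batch = 274.5 g; LOI loss = 24.54 g; yield = 91.06%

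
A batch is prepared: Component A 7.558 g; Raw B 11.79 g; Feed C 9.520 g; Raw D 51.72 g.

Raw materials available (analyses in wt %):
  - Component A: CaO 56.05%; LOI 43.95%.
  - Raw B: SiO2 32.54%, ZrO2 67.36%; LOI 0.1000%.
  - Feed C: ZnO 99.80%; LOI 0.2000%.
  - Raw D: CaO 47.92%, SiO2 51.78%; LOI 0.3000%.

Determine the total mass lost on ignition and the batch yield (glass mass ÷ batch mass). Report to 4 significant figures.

The whole derivation maintains exact precision all the way through; values along the way are displayed (rounded to four significant figures) in the printout. Each reported value receives exactly one rounding. All derived quantities are carried using the weight values per 77.08 g of glass in full float precision (the totals, LOI, the yield, glass mass, four oxide percentages) as they appear in the question or the answer.
Loss on ignition, line by line:
  Component A: 7.558 × 0.4395 = 3.322 g
  Raw B: 11.79 × 0.001000 = 0.01179 g
  Feed C: 9.520 × 0.002000 = 0.01904 g
  Raw D: 51.72 × 0.003000 = 0.1552 g
Total LOI = 3.508 g
Glass = batch − LOI = 80.59 − 3.508 = 77.08 g

LOI loss = 3.508 g; glass = 77.08 g; yield = 95.65%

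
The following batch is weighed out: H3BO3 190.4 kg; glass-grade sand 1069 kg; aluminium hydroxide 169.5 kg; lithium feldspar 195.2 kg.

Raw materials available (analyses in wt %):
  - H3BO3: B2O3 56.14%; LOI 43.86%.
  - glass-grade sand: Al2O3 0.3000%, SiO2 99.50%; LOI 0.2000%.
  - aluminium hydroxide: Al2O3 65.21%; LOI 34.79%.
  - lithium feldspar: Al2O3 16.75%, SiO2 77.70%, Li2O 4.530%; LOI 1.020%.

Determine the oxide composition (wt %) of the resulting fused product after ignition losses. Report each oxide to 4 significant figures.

Glass mass = 1477 kg (batch 1624 − LOI 146.6).
Composition: Al2O3 9.911%, SiO2 82.26%, Li2O 0.5985%, B2O3 7.235%

Rounding to 4 significant digits governs each working value as shown; each numeric step runs at exact precision end to end; each reported value takes a single rounding — all derived quantities are carried at exact precision (totals, the four compositions, glass mass, ignition loss, yield) from the weighed amounts for 1477 kg of glass, as they appear in the problem or the answer.
Per-oxide mass from batch:
  Al2O3: 1069·0.003000 + 169.5·0.6521 + 195.2·0.1675 = 146.4 kg
  SiO2: 1069·0.9950 + 195.2·0.7770 = 1215 kg
  Li2O: 195.2·0.04530 = 8.843 kg
  B2O3: 190.4·0.5614 = 106.9 kg
LOI: 190.4·0.4386 + 1069·0.002000 + 169.5·0.3479 + 195.2·0.01020 = 146.6 kg
Net of LOI, the glass mass = 1624 − 146.6 = 1477 kg (matching Σ of the oxides)
wt %: oxide over glass, times 100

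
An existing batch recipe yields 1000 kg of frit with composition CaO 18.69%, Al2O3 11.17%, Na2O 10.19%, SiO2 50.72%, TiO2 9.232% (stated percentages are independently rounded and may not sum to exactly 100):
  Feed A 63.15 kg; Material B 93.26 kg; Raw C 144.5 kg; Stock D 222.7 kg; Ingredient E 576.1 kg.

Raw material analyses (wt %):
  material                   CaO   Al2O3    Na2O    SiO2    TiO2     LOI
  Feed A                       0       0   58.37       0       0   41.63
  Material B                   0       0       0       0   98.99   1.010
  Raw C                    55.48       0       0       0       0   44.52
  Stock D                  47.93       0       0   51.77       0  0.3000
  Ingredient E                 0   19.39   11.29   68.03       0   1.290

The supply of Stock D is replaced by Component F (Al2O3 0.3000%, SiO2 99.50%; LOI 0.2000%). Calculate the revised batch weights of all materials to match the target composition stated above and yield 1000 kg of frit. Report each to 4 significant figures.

Each numeric step holds full precision all the way through; values along the way are displayed, rounded to four significant digits, between the steps. A single rounding completes each reported number — the derived quantities are re-derived at full precision (the five compositions, net glass mass, the yield, the totals, ignition loss) from the batch weights at 1000 kg of glass, precisely as stated by question or answer.
Per-oxide target masses for 1000 kg frit:
  CaO: 18.69% × 1000 = 186.9 kg
  Al2O3: 11.17% × 1000 = 111.7 kg
  Na2O: 10.19% × 1000 = 101.9 kg
  SiO2: 50.72% × 1000 = 507.2 kg
  TiO2: 9.232% × 1000 = 92.32 kg
A balance pass over the oxides, given the weights on record, for the quoted basis mass (summed amounts equal target values once rounding is allowed for):
  CaO: 336.9·0.5548 = 186.9 kg (target 186.9 kg)
  Al2O3: 117.1·0.003000 + 574.3·0.1939 = 111.7 kg (target 111.7 kg)
  Na2O: 63.50·0.5837 + 574.3·0.1129 = 101.9 kg (target 101.9 kg)
  SiO2: 117.1·0.9950 + 574.3·0.6803 = 507.2 kg (target 507.2 kg)
  TiO2: 93.26·0.9899 = 92.32 kg (target 92.32 kg)
Glass-mass sanity pass: total charge less LOI = 1000 kg (per-oxide target masses sum to 1000 kg; basis as stated: 1000 kg — deltas are rounding alone).
Summing the batch: Σ batch = 1185 kg; the LOI term Σ batch·LOI equals 185.0 kg; yield: glass divided by total = 84.39%.

Revised batch per 1000 kg frit:
  Feed A: 63.50 kg
  Material B: 93.26 kg
  Raw C: 336.9 kg
  Component F: 117.1 kg
  Ingredient E: 574.3 kg
Total batch = 1185 kg; LOI loss = 185.0 kg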